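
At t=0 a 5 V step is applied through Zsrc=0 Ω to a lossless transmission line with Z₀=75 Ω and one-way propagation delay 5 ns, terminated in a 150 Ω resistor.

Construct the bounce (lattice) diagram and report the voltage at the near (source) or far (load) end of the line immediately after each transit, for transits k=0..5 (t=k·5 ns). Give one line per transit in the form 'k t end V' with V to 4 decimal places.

Γ_L=0.333333, Γ_S=-1.000000; launch V₁=5·75/75=5.000000
k=0 src: V=5.0000
k=1 load: inc=5.000000, refl=5.000000·0.333333=1.6667; V=0.000000+5.000000+1.666667=6.6667
k=2 src: inc=1.666667, refl=1.666667·-1.000000=-1.6667; V=5.000000+1.666667+-1.666667=5.0000
k=3 load: inc=-1.666667, refl=-1.666667·0.333333=-0.5556; V=6.666667+-1.666667+-0.555556=4.4444
k=4 src: inc=-0.555556, refl=-0.555556·-1.000000=0.5556; V=5.000000+-0.555556+0.555556=5.0000
k=5 load: inc=0.555556, refl=0.555556·0.333333=0.1852; V=4.444444+0.555556+0.185185=5.1852

0 0 source 5.0000
1 5 load 6.6667
2 10 source 5.0000
3 15 load 4.4444
4 20 source 5.0000
5 25 load 5.1852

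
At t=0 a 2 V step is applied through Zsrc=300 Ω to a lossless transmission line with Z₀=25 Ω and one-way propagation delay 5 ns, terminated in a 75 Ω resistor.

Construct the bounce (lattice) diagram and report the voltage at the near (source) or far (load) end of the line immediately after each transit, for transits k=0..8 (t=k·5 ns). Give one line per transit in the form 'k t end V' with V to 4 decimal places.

0 0 source 0.1538
1 5 load 0.2308
2 10 source 0.2959
3 15 load 0.3284
4 20 source 0.3559
5 25 load 0.3697
6 30 source 0.3814
7 35 load 0.3872
8 40 source 0.3921

Γ_L=0.500000, Γ_S=0.846154; launch V₁=2·25/325=0.153846
k=0 src: V=0.1538
k=1 load: inc=0.153846, refl=0.153846·0.500000=0.0769; V=0.000000+0.153846+0.076923=0.2308
k=2 src: inc=0.076923, refl=0.076923·0.846154=0.0651; V=0.153846+0.076923+0.065089=0.2959
k=3 load: inc=0.065089, refl=0.065089·0.500000=0.0325; V=0.230769+0.065089+0.032544=0.3284
k=4 src: inc=0.032544, refl=0.032544·0.846154=0.0275; V=0.295858+0.032544+0.027538=0.3559
k=5 load: inc=0.027538, refl=0.027538·0.500000=0.0138; V=0.328402+0.027538+0.013769=0.3697
k=6 src: inc=0.013769, refl=0.013769·0.846154=0.0117; V=0.355940+0.013769+0.011651=0.3814
k=7 load: inc=0.011651, refl=0.011651·0.500000=0.0058; V=0.369709+0.011651+0.005825=0.3872
k=8 src: inc=0.005825, refl=0.005825·0.846154=0.0049; V=0.381359+0.005825+0.004929=0.3921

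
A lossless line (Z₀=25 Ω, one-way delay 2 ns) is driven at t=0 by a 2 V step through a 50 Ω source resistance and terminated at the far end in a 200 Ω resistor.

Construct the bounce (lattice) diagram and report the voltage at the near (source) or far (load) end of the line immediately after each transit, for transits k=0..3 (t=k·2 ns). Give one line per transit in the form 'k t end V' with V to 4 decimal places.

0 0 source 0.6667
1 2 load 1.1852
2 4 source 1.3580
3 6 load 1.4925

Γ_L=0.777778, Γ_S=0.333333; launch V₁=2·25/75=0.666667
k=0 src: V=0.6667
k=1 load: inc=0.666667, refl=0.666667·0.777778=0.5185; V=0.000000+0.666667+0.518519=1.1852
k=2 src: inc=0.518519, refl=0.518519·0.333333=0.1728; V=0.666667+0.518519+0.172840=1.3580
k=3 load: inc=0.172840, refl=0.172840·0.777778=0.1344; V=1.185185+0.172840+0.134431=1.4925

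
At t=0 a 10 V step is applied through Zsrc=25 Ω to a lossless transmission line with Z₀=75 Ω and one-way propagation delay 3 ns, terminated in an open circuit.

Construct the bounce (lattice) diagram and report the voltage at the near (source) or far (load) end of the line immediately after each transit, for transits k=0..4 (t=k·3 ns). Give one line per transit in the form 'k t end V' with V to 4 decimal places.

0 0 source 7.5000
1 3 load 15.0000
2 6 source 11.2500
3 9 load 7.5000
4 12 source 9.3750

Γ_L=1.000000, Γ_S=-0.500000; launch V₁=10·75/100=7.500000
k=0 src: V=7.5000
k=1 load: inc=7.500000, refl=7.500000·1.000000=7.5000; V=0.000000+7.500000+7.500000=15.0000
k=2 src: inc=7.500000, refl=7.500000·-0.500000=-3.7500; V=7.500000+7.500000+-3.750000=11.2500
k=3 load: inc=-3.750000, refl=-3.750000·1.000000=-3.7500; V=15.000000+-3.750000+-3.750000=7.5000
k=4 src: inc=-3.750000, refl=-3.750000·-0.500000=1.8750; V=11.250000+-3.750000+1.875000=9.3750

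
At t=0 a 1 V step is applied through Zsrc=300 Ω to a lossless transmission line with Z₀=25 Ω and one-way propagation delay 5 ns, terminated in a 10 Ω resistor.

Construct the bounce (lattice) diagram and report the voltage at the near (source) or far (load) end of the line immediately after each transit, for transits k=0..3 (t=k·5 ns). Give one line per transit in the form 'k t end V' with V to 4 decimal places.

0 0 source 0.0769
1 5 load 0.0440
2 10 source 0.0161
3 15 load 0.0280

Γ_L=-0.428571, Γ_S=0.846154; launch V₁=1·25/325=0.076923
k=0 src: V=0.0769
k=1 load: inc=0.076923, refl=0.076923·-0.428571=-0.0330; V=0.000000+0.076923+-0.032967=0.0440
k=2 src: inc=-0.032967, refl=-0.032967·0.846154=-0.0279; V=0.076923+-0.032967+-0.027895=0.0161
k=3 load: inc=-0.027895, refl=-0.027895·-0.428571=0.0120; V=0.043956+-0.027895+0.011955=0.0280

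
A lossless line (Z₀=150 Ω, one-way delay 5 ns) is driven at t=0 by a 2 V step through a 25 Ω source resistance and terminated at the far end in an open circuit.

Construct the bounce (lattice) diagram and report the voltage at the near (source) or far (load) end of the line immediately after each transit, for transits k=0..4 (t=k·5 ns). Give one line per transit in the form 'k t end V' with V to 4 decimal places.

Γ_L=1.000000, Γ_S=-0.714286; launch V₁=2·150/175=1.714286
k=0 src: V=1.7143
k=1 load: inc=1.714286, refl=1.714286·1.000000=1.7143; V=0.000000+1.714286+1.714286=3.4286
k=2 src: inc=1.714286, refl=1.714286·-0.714286=-1.2245; V=1.714286+1.714286+-1.224490=2.2041
k=3 load: inc=-1.224490, refl=-1.224490·1.000000=-1.2245; V=3.428571+-1.224490+-1.224490=0.9796
k=4 src: inc=-1.224490, refl=-1.224490·-0.714286=0.8746; V=2.204082+-1.224490+0.874636=1.8542

0 0 source 1.7143
1 5 load 3.4286
2 10 source 2.2041
3 15 load 0.9796
4 20 source 1.8542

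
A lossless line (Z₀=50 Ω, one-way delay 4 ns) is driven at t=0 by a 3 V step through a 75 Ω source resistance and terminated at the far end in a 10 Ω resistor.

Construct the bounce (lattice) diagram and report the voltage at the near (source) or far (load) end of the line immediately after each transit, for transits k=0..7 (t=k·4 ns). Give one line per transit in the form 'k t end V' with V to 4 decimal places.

Γ_L=-0.666667, Γ_S=0.200000; launch V₁=3·50/125=1.200000
k=0 src: V=1.2000
k=1 load: inc=1.200000, refl=1.200000·-0.666667=-0.8000; V=0.000000+1.200000+-0.800000=0.4000
k=2 src: inc=-0.800000, refl=-0.800000·0.200000=-0.1600; V=1.200000+-0.800000+-0.160000=0.2400
k=3 load: inc=-0.160000, refl=-0.160000·-0.666667=0.1067; V=0.400000+-0.160000+0.106667=0.3467
k=4 src: inc=0.106667, refl=0.106667·0.200000=0.0213; V=0.240000+0.106667+0.021333=0.3680
k=5 load: inc=0.021333, refl=0.021333·-0.666667=-0.0142; V=0.346667+0.021333+-0.014222=0.3538
k=6 src: inc=-0.014222, refl=-0.014222·0.200000=-0.0028; V=0.368000+-0.014222+-0.002844=0.3509
k=7 load: inc=-0.002844, refl=-0.002844·-0.666667=0.0019; V=0.353778+-0.002844+0.001896=0.3528

0 0 source 1.2000
1 4 load 0.4000
2 8 source 0.2400
3 12 load 0.3467
4 16 source 0.3680
5 20 load 0.3538
6 24 source 0.3509
7 28 load 0.3528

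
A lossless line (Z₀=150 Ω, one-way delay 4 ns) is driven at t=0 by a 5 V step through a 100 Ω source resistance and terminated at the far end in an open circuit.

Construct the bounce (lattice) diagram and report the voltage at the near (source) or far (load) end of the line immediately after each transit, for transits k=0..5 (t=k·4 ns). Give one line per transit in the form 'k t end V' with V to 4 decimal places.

Γ_L=1.000000, Γ_S=-0.200000; launch V₁=5·150/250=3.000000
k=0 src: V=3.0000
k=1 load: inc=3.000000, refl=3.000000·1.000000=3.0000; V=0.000000+3.000000+3.000000=6.0000
k=2 src: inc=3.000000, refl=3.000000·-0.200000=-0.6000; V=3.000000+3.000000+-0.600000=5.4000
k=3 load: inc=-0.600000, refl=-0.600000·1.000000=-0.6000; V=6.000000+-0.600000+-0.600000=4.8000
k=4 src: inc=-0.600000, refl=-0.600000·-0.200000=0.1200; V=5.400000+-0.600000+0.120000=4.9200
k=5 load: inc=0.120000, refl=0.120000·1.000000=0.1200; V=4.800000+0.120000+0.120000=5.0400

0 0 source 3.0000
1 4 load 6.0000
2 8 source 5.4000
3 12 load 4.8000
4 16 source 4.9200
5 20 load 5.0400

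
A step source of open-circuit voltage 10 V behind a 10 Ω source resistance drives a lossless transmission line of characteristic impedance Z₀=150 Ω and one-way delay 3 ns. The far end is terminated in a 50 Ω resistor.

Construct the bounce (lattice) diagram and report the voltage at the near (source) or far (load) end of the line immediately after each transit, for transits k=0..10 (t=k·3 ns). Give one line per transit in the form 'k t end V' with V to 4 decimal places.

0 0 source 9.3750
1 3 load 4.6875
2 6 source 8.7891
3 9 load 6.7383
4 12 source 8.5327
5 15 load 7.6355
6 18 source 8.4206
7 21 load 8.0280
8 24 source 8.3715
9 27 load 8.1998
10 30 source 8.3500

Γ_L=-0.500000, Γ_S=-0.875000; launch V₁=10·150/160=9.375000
k=0 src: V=9.3750
k=1 load: inc=9.375000, refl=9.375000·-0.500000=-4.6875; V=0.000000+9.375000+-4.687500=4.6875
k=2 src: inc=-4.687500, refl=-4.687500·-0.875000=4.1016; V=9.375000+-4.687500+4.101562=8.7891
k=3 load: inc=4.101562, refl=4.101562·-0.500000=-2.0508; V=4.687500+4.101562+-2.050781=6.7383
k=4 src: inc=-2.050781, refl=-2.050781·-0.875000=1.7944; V=8.789062+-2.050781+1.794434=8.5327
k=5 load: inc=1.794434, refl=1.794434·-0.500000=-0.8972; V=6.738281+1.794434+-0.897217=7.6355
k=6 src: inc=-0.897217, refl=-0.897217·-0.875000=0.7851; V=8.532715+-0.897217+0.785065=8.4206
k=7 load: inc=0.785065, refl=0.785065·-0.500000=-0.3925; V=7.635498+0.785065+-0.392532=8.0280
k=8 src: inc=-0.392532, refl=-0.392532·-0.875000=0.3435; V=8.420563+-0.392532+0.343466=8.3715
k=9 load: inc=0.343466, refl=0.343466·-0.500000=-0.1717; V=8.028030+0.343466+-0.171733=8.1998
k=10 src: inc=-0.171733, refl=-0.171733·-0.875000=0.1503; V=8.371496+-0.171733+0.150266=8.3500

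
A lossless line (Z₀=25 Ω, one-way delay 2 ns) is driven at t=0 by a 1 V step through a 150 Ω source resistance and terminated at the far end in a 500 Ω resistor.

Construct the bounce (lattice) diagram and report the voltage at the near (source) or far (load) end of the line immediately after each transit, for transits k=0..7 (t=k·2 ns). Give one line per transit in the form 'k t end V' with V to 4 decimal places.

0 0 source 0.1429
1 2 load 0.2721
2 4 source 0.3644
3 6 load 0.4480
4 8 source 0.5076
5 10 load 0.5616
6 12 source 0.6002
7 14 load 0.6351

Γ_L=0.904762, Γ_S=0.714286; launch V₁=1·25/175=0.142857
k=0 src: V=0.1429
k=1 load: inc=0.142857, refl=0.142857·0.904762=0.1293; V=0.000000+0.142857+0.129252=0.2721
k=2 src: inc=0.129252, refl=0.129252·0.714286=0.0923; V=0.142857+0.129252+0.092323=0.3644
k=3 load: inc=0.092323, refl=0.092323·0.904762=0.0835; V=0.272109+0.092323+0.083530=0.4480
k=4 src: inc=0.083530, refl=0.083530·0.714286=0.0597; V=0.364431+0.083530+0.059664=0.5076
k=5 load: inc=0.059664, refl=0.059664·0.904762=0.0540; V=0.447961+0.059664+0.053982=0.5616
k=6 src: inc=0.053982, refl=0.053982·0.714286=0.0386; V=0.507626+0.053982+0.038559=0.6002
k=7 load: inc=0.038559, refl=0.038559·0.904762=0.0349; V=0.561608+0.038559+0.034886=0.6351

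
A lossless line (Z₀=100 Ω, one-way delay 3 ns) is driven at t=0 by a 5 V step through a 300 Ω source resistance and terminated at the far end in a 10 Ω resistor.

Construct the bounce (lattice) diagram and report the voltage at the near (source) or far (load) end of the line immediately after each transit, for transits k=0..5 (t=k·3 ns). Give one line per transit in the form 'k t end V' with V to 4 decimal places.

Γ_L=-0.818182, Γ_S=0.500000; launch V₁=5·100/400=1.250000
k=0 src: V=1.2500
k=1 load: inc=1.250000, refl=1.250000·-0.818182=-1.0227; V=0.000000+1.250000+-1.022727=0.2273
k=2 src: inc=-1.022727, refl=-1.022727·0.500000=-0.5114; V=1.250000+-1.022727+-0.511364=-0.2841
k=3 load: inc=-0.511364, refl=-0.511364·-0.818182=0.4184; V=0.227273+-0.511364+0.418388=0.1343
k=4 src: inc=0.418388, refl=0.418388·0.500000=0.2092; V=-0.284091+0.418388+0.209194=0.3435
k=5 load: inc=0.209194, refl=0.209194·-0.818182=-0.1712; V=0.134298+0.209194+-0.171159=0.1723

0 0 source 1.2500
1 3 load 0.2273
2 6 source -0.2841
3 9 load 0.1343
4 12 source 0.3435
5 15 load 0.1723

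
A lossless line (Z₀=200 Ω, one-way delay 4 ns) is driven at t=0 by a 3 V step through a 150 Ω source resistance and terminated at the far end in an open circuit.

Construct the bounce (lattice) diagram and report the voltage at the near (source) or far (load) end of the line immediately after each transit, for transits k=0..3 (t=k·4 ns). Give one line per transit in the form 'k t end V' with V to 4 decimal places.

0 0 source 1.7143
1 4 load 3.4286
2 8 source 3.1837
3 12 load 2.9388

Γ_L=1.000000, Γ_S=-0.142857; launch V₁=3·200/350=1.714286
k=0 src: V=1.7143
k=1 load: inc=1.714286, refl=1.714286·1.000000=1.7143; V=0.000000+1.714286+1.714286=3.4286
k=2 src: inc=1.714286, refl=1.714286·-0.142857=-0.2449; V=1.714286+1.714286+-0.244898=3.1837
k=3 load: inc=-0.244898, refl=-0.244898·1.000000=-0.2449; V=3.428571+-0.244898+-0.244898=2.9388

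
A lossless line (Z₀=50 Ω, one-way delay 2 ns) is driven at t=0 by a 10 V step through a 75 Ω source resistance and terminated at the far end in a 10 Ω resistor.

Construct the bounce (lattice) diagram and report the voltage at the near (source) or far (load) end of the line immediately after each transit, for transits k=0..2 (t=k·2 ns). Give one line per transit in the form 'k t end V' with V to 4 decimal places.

0 0 source 4.0000
1 2 load 1.3333
2 4 source 0.8000

Γ_L=-0.666667, Γ_S=0.200000; launch V₁=10·50/125=4.000000
k=0 src: V=4.0000
k=1 load: inc=4.000000, refl=4.000000·-0.666667=-2.6667; V=0.000000+4.000000+-2.666667=1.3333
k=2 src: inc=-2.666667, refl=-2.666667·0.200000=-0.5333; V=4.000000+-2.666667+-0.533333=0.8000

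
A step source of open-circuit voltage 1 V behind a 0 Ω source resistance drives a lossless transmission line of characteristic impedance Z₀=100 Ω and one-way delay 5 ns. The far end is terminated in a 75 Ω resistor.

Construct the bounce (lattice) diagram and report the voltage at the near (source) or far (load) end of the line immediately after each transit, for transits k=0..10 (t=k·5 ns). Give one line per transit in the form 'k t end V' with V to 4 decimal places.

0 0 source 1.0000
1 5 load 0.8571
2 10 source 1.0000
3 15 load 0.9796
4 20 source 1.0000
5 25 load 0.9971
6 30 source 1.0000
7 35 load 0.9996
8 40 source 1.0000
9 45 load 0.9999
10 50 source 1.0000

Γ_L=-0.142857, Γ_S=-1.000000; launch V₁=1·100/100=1.000000
k=0 src: V=1.0000
k=1 load: inc=1.000000, refl=1.000000·-0.142857=-0.1429; V=0.000000+1.000000+-0.142857=0.8571
k=2 src: inc=-0.142857, refl=-0.142857·-1.000000=0.1429; V=1.000000+-0.142857+0.142857=1.0000
k=3 load: inc=0.142857, refl=0.142857·-0.142857=-0.0204; V=0.857143+0.142857+-0.020408=0.9796
k=4 src: inc=-0.020408, refl=-0.020408·-1.000000=0.0204; V=1.000000+-0.020408+0.020408=1.0000
k=5 load: inc=0.020408, refl=0.020408·-0.142857=-0.0029; V=0.979592+0.020408+-0.002915=0.9971
k=6 src: inc=-0.002915, refl=-0.002915·-1.000000=0.0029; V=1.000000+-0.002915+0.002915=1.0000
k=7 load: inc=0.002915, refl=0.002915·-0.142857=-0.0004; V=0.997085+0.002915+-0.000416=0.9996
k=8 src: inc=-0.000416, refl=-0.000416·-1.000000=0.0004; V=1.000000+-0.000416+0.000416=1.0000
k=9 load: inc=0.000416, refl=0.000416·-0.142857=-0.0001; V=0.999584+0.000416+-0.000059=0.9999
k=10 src: inc=-0.000059, refl=-0.000059·-1.000000=0.0001; V=1.000000+-0.000059+0.000059=1.0000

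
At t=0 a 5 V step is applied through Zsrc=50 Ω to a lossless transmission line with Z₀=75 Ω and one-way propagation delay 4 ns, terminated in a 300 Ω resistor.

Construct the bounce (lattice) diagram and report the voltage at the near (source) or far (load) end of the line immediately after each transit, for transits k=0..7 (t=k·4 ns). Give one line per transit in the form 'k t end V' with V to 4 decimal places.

Γ_L=0.600000, Γ_S=-0.200000; launch V₁=5·75/125=3.000000
k=0 src: V=3.0000
k=1 load: inc=3.000000, refl=3.000000·0.600000=1.8000; V=0.000000+3.000000+1.800000=4.8000
k=2 src: inc=1.800000, refl=1.800000·-0.200000=-0.3600; V=3.000000+1.800000+-0.360000=4.4400
k=3 load: inc=-0.360000, refl=-0.360000·0.600000=-0.2160; V=4.800000+-0.360000+-0.216000=4.2240
k=4 src: inc=-0.216000, refl=-0.216000·-0.200000=0.0432; V=4.440000+-0.216000+0.043200=4.2672
k=5 load: inc=0.043200, refl=0.043200·0.600000=0.0259; V=4.224000+0.043200+0.025920=4.2931
k=6 src: inc=0.025920, refl=0.025920·-0.200000=-0.0052; V=4.267200+0.025920+-0.005184=4.2879
k=7 load: inc=-0.005184, refl=-0.005184·0.600000=-0.0031; V=4.293120+-0.005184+-0.003110=4.2848

0 0 source 3.0000
1 4 load 4.8000
2 8 source 4.4400
3 12 load 4.2240
4 16 source 4.2672
5 20 load 4.2931
6 24 source 4.2879
7 28 load 4.2848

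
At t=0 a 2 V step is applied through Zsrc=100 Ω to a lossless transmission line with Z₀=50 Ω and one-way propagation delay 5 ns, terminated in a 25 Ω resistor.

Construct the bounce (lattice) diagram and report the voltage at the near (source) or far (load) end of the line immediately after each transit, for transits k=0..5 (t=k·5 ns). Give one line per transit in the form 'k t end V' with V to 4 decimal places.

Γ_L=-0.333333, Γ_S=0.333333; launch V₁=2·50/150=0.666667
k=0 src: V=0.6667
k=1 load: inc=0.666667, refl=0.666667·-0.333333=-0.2222; V=0.000000+0.666667+-0.222222=0.4444
k=2 src: inc=-0.222222, refl=-0.222222·0.333333=-0.0741; V=0.666667+-0.222222+-0.074074=0.3704
k=3 load: inc=-0.074074, refl=-0.074074·-0.333333=0.0247; V=0.444444+-0.074074+0.024691=0.3951
k=4 src: inc=0.024691, refl=0.024691·0.333333=0.0082; V=0.370370+0.024691+0.008230=0.4033
k=5 load: inc=0.008230, refl=0.008230·-0.333333=-0.0027; V=0.395062+0.008230+-0.002743=0.4005

0 0 source 0.6667
1 5 load 0.4444
2 10 source 0.3704
3 15 load 0.3951
4 20 source 0.4033
5 25 load 0.4005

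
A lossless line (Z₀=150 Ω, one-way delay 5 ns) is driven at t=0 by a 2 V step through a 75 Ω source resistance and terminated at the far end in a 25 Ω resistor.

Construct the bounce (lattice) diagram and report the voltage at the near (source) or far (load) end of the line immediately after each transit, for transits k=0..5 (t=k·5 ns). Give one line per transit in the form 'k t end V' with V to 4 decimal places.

Γ_L=-0.714286, Γ_S=-0.333333; launch V₁=2·150/225=1.333333
k=0 src: V=1.3333
k=1 load: inc=1.333333, refl=1.333333·-0.714286=-0.9524; V=0.000000+1.333333+-0.952381=0.3810
k=2 src: inc=-0.952381, refl=-0.952381·-0.333333=0.3175; V=1.333333+-0.952381+0.317460=0.6984
k=3 load: inc=0.317460, refl=0.317460·-0.714286=-0.2268; V=0.380952+0.317460+-0.226757=0.4717
k=4 src: inc=-0.226757, refl=-0.226757·-0.333333=0.0756; V=0.698413+-0.226757+0.075586=0.5472
k=5 load: inc=0.075586, refl=0.075586·-0.714286=-0.0540; V=0.471655+0.075586+-0.053990=0.4933

0 0 source 1.3333
1 5 load 0.3810
2 10 source 0.6984
3 15 load 0.4717
4 20 source 0.5472
5 25 load 0.4933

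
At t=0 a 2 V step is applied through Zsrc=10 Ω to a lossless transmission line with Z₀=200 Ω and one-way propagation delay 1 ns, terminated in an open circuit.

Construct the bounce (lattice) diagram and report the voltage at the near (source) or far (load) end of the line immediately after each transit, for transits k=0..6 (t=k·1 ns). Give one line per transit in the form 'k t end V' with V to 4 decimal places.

Γ_L=1.000000, Γ_S=-0.904762; launch V₁=2·200/210=1.904762
k=0 src: V=1.9048
k=1 load: inc=1.904762, refl=1.904762·1.000000=1.9048; V=0.000000+1.904762+1.904762=3.8095
k=2 src: inc=1.904762, refl=1.904762·-0.904762=-1.7234; V=1.904762+1.904762+-1.723356=2.0862
k=3 load: inc=-1.723356, refl=-1.723356·1.000000=-1.7234; V=3.809524+-1.723356+-1.723356=0.3628
k=4 src: inc=-1.723356, refl=-1.723356·-0.904762=1.5592; V=2.086168+-1.723356+1.559227=1.9220
k=5 load: inc=1.559227, refl=1.559227·1.000000=1.5592; V=0.362812+1.559227+1.559227=3.4813
k=6 src: inc=1.559227, refl=1.559227·-0.904762=-1.4107; V=1.922039+1.559227+-1.410729=2.0705

0 0 source 1.9048
1 1 load 3.8095
2 2 source 2.0862
3 3 load 0.3628
4 4 source 1.9220
5 5 load 3.4813
6 6 source 2.0705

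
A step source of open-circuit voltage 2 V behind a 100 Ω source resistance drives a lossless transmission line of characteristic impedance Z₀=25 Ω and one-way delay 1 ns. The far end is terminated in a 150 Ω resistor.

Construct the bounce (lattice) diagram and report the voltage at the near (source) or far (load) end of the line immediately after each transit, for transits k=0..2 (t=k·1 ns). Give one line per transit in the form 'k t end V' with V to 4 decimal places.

0 0 source 0.4000
1 1 load 0.6857
2 2 source 0.8571

Γ_L=0.714286, Γ_S=0.600000; launch V₁=2·25/125=0.400000
k=0 src: V=0.4000
k=1 load: inc=0.400000, refl=0.400000·0.714286=0.2857; V=0.000000+0.400000+0.285714=0.6857
k=2 src: inc=0.285714, refl=0.285714·0.600000=0.1714; V=0.400000+0.285714+0.171429=0.8571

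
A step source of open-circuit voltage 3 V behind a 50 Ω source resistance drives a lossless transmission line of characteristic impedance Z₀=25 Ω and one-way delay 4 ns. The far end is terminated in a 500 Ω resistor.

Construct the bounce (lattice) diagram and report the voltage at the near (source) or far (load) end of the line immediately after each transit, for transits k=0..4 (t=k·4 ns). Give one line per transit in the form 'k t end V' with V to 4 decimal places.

Γ_L=0.904762, Γ_S=0.333333; launch V₁=3·25/75=1.000000
k=0 src: V=1.0000
k=1 load: inc=1.000000, refl=1.000000·0.904762=0.9048; V=0.000000+1.000000+0.904762=1.9048
k=2 src: inc=0.904762, refl=0.904762·0.333333=0.3016; V=1.000000+0.904762+0.301587=2.2063
k=3 load: inc=0.301587, refl=0.301587·0.904762=0.2729; V=1.904762+0.301587+0.272865=2.4792
k=4 src: inc=0.272865, refl=0.272865·0.333333=0.0910; V=2.206349+0.272865+0.090955=2.5702

0 0 source 1.0000
1 4 load 1.9048
2 8 source 2.2063
3 12 load 2.4792
4 16 source 2.5702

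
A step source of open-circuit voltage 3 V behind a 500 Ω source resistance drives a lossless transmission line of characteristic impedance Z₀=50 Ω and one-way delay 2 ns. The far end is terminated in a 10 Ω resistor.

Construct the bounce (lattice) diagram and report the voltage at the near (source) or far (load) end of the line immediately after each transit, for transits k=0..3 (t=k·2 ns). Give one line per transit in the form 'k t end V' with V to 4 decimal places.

0 0 source 0.2727
1 2 load 0.0909
2 4 source -0.0579
3 6 load 0.0413

Γ_L=-0.666667, Γ_S=0.818182; launch V₁=3·50/550=0.272727
k=0 src: V=0.2727
k=1 load: inc=0.272727, refl=0.272727·-0.666667=-0.1818; V=0.000000+0.272727+-0.181818=0.0909
k=2 src: inc=-0.181818, refl=-0.181818·0.818182=-0.1488; V=0.272727+-0.181818+-0.148760=-0.0579
k=3 load: inc=-0.148760, refl=-0.148760·-0.666667=0.0992; V=0.090909+-0.148760+0.099174=0.0413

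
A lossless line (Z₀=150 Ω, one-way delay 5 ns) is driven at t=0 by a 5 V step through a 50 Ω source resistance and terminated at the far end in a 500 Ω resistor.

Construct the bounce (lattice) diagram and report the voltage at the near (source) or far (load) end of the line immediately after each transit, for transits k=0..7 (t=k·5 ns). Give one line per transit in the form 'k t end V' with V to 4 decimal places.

0 0 source 3.7500
1 5 load 5.7692
2 10 source 4.7596
3 15 load 4.2160
4 20 source 4.4878
5 25 load 4.6342
6 30 source 4.5610
7 35 load 4.5216

Γ_L=0.538462, Γ_S=-0.500000; launch V₁=5·150/200=3.750000
k=0 src: V=3.7500
k=1 load: inc=3.750000, refl=3.750000·0.538462=2.0192; V=0.000000+3.750000+2.019231=5.7692
k=2 src: inc=2.019231, refl=2.019231·-0.500000=-1.0096; V=3.750000+2.019231+-1.009615=4.7596
k=3 load: inc=-1.009615, refl=-1.009615·0.538462=-0.5436; V=5.769231+-1.009615+-0.543639=4.2160
k=4 src: inc=-0.543639, refl=-0.543639·-0.500000=0.2718; V=4.759615+-0.543639+0.271820=4.4878
k=5 load: inc=0.271820, refl=0.271820·0.538462=0.1464; V=4.215976+0.271820+0.146364=4.6342
k=6 src: inc=0.146364, refl=0.146364·-0.500000=-0.0732; V=4.487796+0.146364+-0.073182=4.5610
k=7 load: inc=-0.073182, refl=-0.073182·0.538462=-0.0394; V=4.634160+-0.073182+-0.039406=4.5216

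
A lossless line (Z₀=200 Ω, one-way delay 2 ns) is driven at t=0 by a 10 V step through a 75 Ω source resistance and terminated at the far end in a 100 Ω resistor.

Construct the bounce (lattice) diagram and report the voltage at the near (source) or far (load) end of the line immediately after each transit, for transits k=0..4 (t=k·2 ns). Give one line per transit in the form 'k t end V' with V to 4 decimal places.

0 0 source 7.2727
1 2 load 4.8485
2 4 source 5.9504
3 6 load 5.5831
4 8 source 5.7501

Γ_L=-0.333333, Γ_S=-0.454545; launch V₁=10·200/275=7.272727
k=0 src: V=7.2727
k=1 load: inc=7.272727, refl=7.272727·-0.333333=-2.4242; V=0.000000+7.272727+-2.424242=4.8485
k=2 src: inc=-2.424242, refl=-2.424242·-0.454545=1.1019; V=7.272727+-2.424242+1.101928=5.9504
k=3 load: inc=1.101928, refl=1.101928·-0.333333=-0.3673; V=4.848485+1.101928+-0.367309=5.5831
k=4 src: inc=-0.367309, refl=-0.367309·-0.454545=0.1670; V=5.950413+-0.367309+0.166959=5.7501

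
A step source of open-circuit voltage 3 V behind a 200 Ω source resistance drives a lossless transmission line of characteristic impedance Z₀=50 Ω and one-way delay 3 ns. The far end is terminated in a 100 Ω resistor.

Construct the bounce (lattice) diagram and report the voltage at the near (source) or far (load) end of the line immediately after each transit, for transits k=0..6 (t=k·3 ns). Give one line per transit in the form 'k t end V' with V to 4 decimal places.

Γ_L=0.333333, Γ_S=0.600000; launch V₁=3·50/250=0.600000
k=0 src: V=0.6000
k=1 load: inc=0.600000, refl=0.600000·0.333333=0.2000; V=0.000000+0.600000+0.200000=0.8000
k=2 src: inc=0.200000, refl=0.200000·0.600000=0.1200; V=0.600000+0.200000+0.120000=0.9200
k=3 load: inc=0.120000, refl=0.120000·0.333333=0.0400; V=0.800000+0.120000+0.040000=0.9600
k=4 src: inc=0.040000, refl=0.040000·0.600000=0.0240; V=0.920000+0.040000+0.024000=0.9840
k=5 load: inc=0.024000, refl=0.024000·0.333333=0.0080; V=0.960000+0.024000+0.008000=0.9920
k=6 src: inc=0.008000, refl=0.008000·0.600000=0.0048; V=0.984000+0.008000+0.004800=0.9968

0 0 source 0.6000
1 3 load 0.8000
2 6 source 0.9200
3 9 load 0.9600
4 12 source 0.9840
5 15 load 0.9920
6 18 source 0.9968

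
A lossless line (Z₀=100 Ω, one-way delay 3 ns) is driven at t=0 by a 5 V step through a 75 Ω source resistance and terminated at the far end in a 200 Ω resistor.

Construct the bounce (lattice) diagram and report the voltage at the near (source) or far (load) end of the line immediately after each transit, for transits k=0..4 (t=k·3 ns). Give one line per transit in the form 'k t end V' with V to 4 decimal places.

Γ_L=0.333333, Γ_S=-0.142857; launch V₁=5·100/175=2.857143
k=0 src: V=2.8571
k=1 load: inc=2.857143, refl=2.857143·0.333333=0.9524; V=0.000000+2.857143+0.952381=3.8095
k=2 src: inc=0.952381, refl=0.952381·-0.142857=-0.1361; V=2.857143+0.952381+-0.136054=3.6735
k=3 load: inc=-0.136054, refl=-0.136054·0.333333=-0.0454; V=3.809524+-0.136054+-0.045351=3.6281
k=4 src: inc=-0.045351, refl=-0.045351·-0.142857=0.0065; V=3.673469+-0.045351+0.006479=3.6346

0 0 source 2.8571
1 3 load 3.8095
2 6 source 3.6735
3 9 load 3.6281
4 12 source 3.6346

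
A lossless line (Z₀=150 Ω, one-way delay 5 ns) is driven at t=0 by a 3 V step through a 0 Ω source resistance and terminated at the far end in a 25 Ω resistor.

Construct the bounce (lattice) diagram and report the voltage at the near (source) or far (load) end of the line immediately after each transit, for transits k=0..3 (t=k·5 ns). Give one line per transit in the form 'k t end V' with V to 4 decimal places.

0 0 source 3.0000
1 5 load 0.8571
2 10 source 3.0000
3 15 load 1.4694

Γ_L=-0.714286, Γ_S=-1.000000; launch V₁=3·150/150=3.000000
k=0 src: V=3.0000
k=1 load: inc=3.000000, refl=3.000000·-0.714286=-2.1429; V=0.000000+3.000000+-2.142857=0.8571
k=2 src: inc=-2.142857, refl=-2.142857·-1.000000=2.1429; V=3.000000+-2.142857+2.142857=3.0000
k=3 load: inc=2.142857, refl=2.142857·-0.714286=-1.5306; V=0.857143+2.142857+-1.530612=1.4694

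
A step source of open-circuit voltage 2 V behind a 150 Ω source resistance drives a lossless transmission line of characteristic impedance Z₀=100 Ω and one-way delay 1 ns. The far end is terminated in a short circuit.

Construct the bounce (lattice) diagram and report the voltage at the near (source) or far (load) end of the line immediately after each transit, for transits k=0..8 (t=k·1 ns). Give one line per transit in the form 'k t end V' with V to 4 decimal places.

Γ_L=-1.000000, Γ_S=0.200000; launch V₁=2·100/250=0.800000
k=0 src: V=0.8000
k=1 load: inc=0.800000, refl=0.800000·-1.000000=-0.8000; V=0.000000+0.800000+-0.800000=0.0000
k=2 src: inc=-0.800000, refl=-0.800000·0.200000=-0.1600; V=0.800000+-0.800000+-0.160000=-0.1600
k=3 load: inc=-0.160000, refl=-0.160000·-1.000000=0.1600; V=0.000000+-0.160000+0.160000=0.0000
k=4 src: inc=0.160000, refl=0.160000·0.200000=0.0320; V=-0.160000+0.160000+0.032000=0.0320
k=5 load: inc=0.032000, refl=0.032000·-1.000000=-0.0320; V=0.000000+0.032000+-0.032000=0.0000
k=6 src: inc=-0.032000, refl=-0.032000·0.200000=-0.0064; V=0.032000+-0.032000+-0.006400=-0.0064
k=7 load: inc=-0.006400, refl=-0.006400·-1.000000=0.0064; V=0.000000+-0.006400+0.006400=0.0000
k=8 src: inc=0.006400, refl=0.006400·0.200000=0.0013; V=-0.006400+0.006400+0.001280=0.0013

0 0 source 0.8000
1 1 load 0.0000
2 2 source -0.1600
3 3 load 0.0000
4 4 source 0.0320
5 5 load 0.0000
6 6 source -0.0064
7 7 load 0.0000
8 8 source 0.0013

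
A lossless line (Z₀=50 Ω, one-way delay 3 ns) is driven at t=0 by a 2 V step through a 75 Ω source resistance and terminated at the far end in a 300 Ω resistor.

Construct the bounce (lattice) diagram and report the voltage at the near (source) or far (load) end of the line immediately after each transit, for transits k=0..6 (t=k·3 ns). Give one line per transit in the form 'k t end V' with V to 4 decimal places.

0 0 source 0.8000
1 3 load 1.3714
2 6 source 1.4857
3 9 load 1.5673
4 12 source 1.5837
5 15 load 1.5953
6 18 source 1.5977

Γ_L=0.714286, Γ_S=0.200000; launch V₁=2·50/125=0.800000
k=0 src: V=0.8000
k=1 load: inc=0.800000, refl=0.800000·0.714286=0.5714; V=0.000000+0.800000+0.571429=1.3714
k=2 src: inc=0.571429, refl=0.571429·0.200000=0.1143; V=0.800000+0.571429+0.114286=1.4857
k=3 load: inc=0.114286, refl=0.114286·0.714286=0.0816; V=1.371429+0.114286+0.081633=1.5673
k=4 src: inc=0.081633, refl=0.081633·0.200000=0.0163; V=1.485714+0.081633+0.016327=1.5837
k=5 load: inc=0.016327, refl=0.016327·0.714286=0.0117; V=1.567347+0.016327+0.011662=1.5953
k=6 src: inc=0.011662, refl=0.011662·0.200000=0.0023; V=1.583673+0.011662+0.002332=1.5977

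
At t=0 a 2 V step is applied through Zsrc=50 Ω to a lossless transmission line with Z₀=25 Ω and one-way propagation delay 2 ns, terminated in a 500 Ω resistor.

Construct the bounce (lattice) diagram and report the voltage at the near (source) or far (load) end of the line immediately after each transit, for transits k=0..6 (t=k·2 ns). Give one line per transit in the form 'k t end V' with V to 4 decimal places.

0 0 source 0.6667
1 2 load 1.2698
2 4 source 1.4709
3 6 load 1.6528
4 8 source 1.7134
5 10 load 1.7683
6 12 source 1.7866

Γ_L=0.904762, Γ_S=0.333333; launch V₁=2·25/75=0.666667
k=0 src: V=0.6667
k=1 load: inc=0.666667, refl=0.666667·0.904762=0.6032; V=0.000000+0.666667+0.603175=1.2698
k=2 src: inc=0.603175, refl=0.603175·0.333333=0.2011; V=0.666667+0.603175+0.201058=1.4709
k=3 load: inc=0.201058, refl=0.201058·0.904762=0.1819; V=1.269841+0.201058+0.181910=1.6528
k=4 src: inc=0.181910, refl=0.181910·0.333333=0.0606; V=1.470899+0.181910+0.060637=1.7134
k=5 load: inc=0.060637, refl=0.060637·0.904762=0.0549; V=1.652809+0.060637+0.054862=1.7683
k=6 src: inc=0.054862, refl=0.054862·0.333333=0.0183; V=1.713446+0.054862+0.018287=1.7866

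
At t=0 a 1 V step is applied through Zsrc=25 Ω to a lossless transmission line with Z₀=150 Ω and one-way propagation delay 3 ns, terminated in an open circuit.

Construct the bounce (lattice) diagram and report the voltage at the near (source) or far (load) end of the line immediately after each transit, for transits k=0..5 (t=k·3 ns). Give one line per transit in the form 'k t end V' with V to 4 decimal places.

Γ_L=1.000000, Γ_S=-0.714286; launch V₁=1·150/175=0.857143
k=0 src: V=0.8571
k=1 load: inc=0.857143, refl=0.857143·1.000000=0.8571; V=0.000000+0.857143+0.857143=1.7143
k=2 src: inc=0.857143, refl=0.857143·-0.714286=-0.6122; V=0.857143+0.857143+-0.612245=1.1020
k=3 load: inc=-0.612245, refl=-0.612245·1.000000=-0.6122; V=1.714286+-0.612245+-0.612245=0.4898
k=4 src: inc=-0.612245, refl=-0.612245·-0.714286=0.4373; V=1.102041+-0.612245+0.437318=0.9271
k=5 load: inc=0.437318, refl=0.437318·1.000000=0.4373; V=0.489796+0.437318+0.437318=1.3644

0 0 source 0.8571
1 3 load 1.7143
2 6 source 1.1020
3 9 load 0.4898
4 12 source 0.9271
5 15 load 1.3644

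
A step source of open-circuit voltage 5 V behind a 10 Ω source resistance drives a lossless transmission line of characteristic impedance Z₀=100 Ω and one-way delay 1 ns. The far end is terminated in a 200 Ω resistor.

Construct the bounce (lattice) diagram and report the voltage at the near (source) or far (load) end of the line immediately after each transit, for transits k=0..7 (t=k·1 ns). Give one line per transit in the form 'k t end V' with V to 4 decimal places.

0 0 source 4.5455
1 1 load 6.0606
2 2 source 4.8209
3 3 load 4.4077
4 4 source 4.7458
5 5 load 4.8585
6 6 source 4.7663
7 7 load 4.7356

Γ_L=0.333333, Γ_S=-0.818182; launch V₁=5·100/110=4.545455
k=0 src: V=4.5455
k=1 load: inc=4.545455, refl=4.545455·0.333333=1.5152; V=0.000000+4.545455+1.515152=6.0606
k=2 src: inc=1.515152, refl=1.515152·-0.818182=-1.2397; V=4.545455+1.515152+-1.239669=4.8209
k=3 load: inc=-1.239669, refl=-1.239669·0.333333=-0.4132; V=6.060606+-1.239669+-0.413223=4.4077
k=4 src: inc=-0.413223, refl=-0.413223·-0.818182=0.3381; V=4.820937+-0.413223+0.338092=4.7458
k=5 load: inc=0.338092, refl=0.338092·0.333333=0.1127; V=4.407713+0.338092+0.112697=4.8585
k=6 src: inc=0.112697, refl=0.112697·-0.818182=-0.0922; V=4.745805+0.112697+-0.092207=4.7663
k=7 load: inc=-0.092207, refl=-0.092207·0.333333=-0.0307; V=4.858502+-0.092207+-0.030736=4.7356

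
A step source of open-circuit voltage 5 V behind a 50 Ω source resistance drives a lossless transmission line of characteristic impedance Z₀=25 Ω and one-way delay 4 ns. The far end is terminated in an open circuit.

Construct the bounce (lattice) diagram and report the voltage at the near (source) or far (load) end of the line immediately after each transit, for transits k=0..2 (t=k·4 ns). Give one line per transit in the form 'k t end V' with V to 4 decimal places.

Γ_L=1.000000, Γ_S=0.333333; launch V₁=5·25/75=1.666667
k=0 src: V=1.6667
k=1 load: inc=1.666667, refl=1.666667·1.000000=1.6667; V=0.000000+1.666667+1.666667=3.3333
k=2 src: inc=1.666667, refl=1.666667·0.333333=0.5556; V=1.666667+1.666667+0.555556=3.8889

0 0 source 1.6667
1 4 load 3.3333
2 8 source 3.8889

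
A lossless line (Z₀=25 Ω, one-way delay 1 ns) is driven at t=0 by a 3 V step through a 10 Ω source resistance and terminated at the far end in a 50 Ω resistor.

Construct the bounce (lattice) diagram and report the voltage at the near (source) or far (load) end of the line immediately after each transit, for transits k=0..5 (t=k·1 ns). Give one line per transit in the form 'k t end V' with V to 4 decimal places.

Γ_L=0.333333, Γ_S=-0.428571; launch V₁=3·25/35=2.142857
k=0 src: V=2.1429
k=1 load: inc=2.142857, refl=2.142857·0.333333=0.7143; V=0.000000+2.142857+0.714286=2.8571
k=2 src: inc=0.714286, refl=0.714286·-0.428571=-0.3061; V=2.142857+0.714286+-0.306122=2.5510
k=3 load: inc=-0.306122, refl=-0.306122·0.333333=-0.1020; V=2.857143+-0.306122+-0.102041=2.4490
k=4 src: inc=-0.102041, refl=-0.102041·-0.428571=0.0437; V=2.551020+-0.102041+0.043732=2.4927
k=5 load: inc=0.043732, refl=0.043732·0.333333=0.0146; V=2.448980+0.043732+0.014577=2.5073

0 0 source 2.1429
1 1 load 2.8571
2 2 source 2.5510
3 3 load 2.4490
4 4 source 2.4927
5 5 load 2.5073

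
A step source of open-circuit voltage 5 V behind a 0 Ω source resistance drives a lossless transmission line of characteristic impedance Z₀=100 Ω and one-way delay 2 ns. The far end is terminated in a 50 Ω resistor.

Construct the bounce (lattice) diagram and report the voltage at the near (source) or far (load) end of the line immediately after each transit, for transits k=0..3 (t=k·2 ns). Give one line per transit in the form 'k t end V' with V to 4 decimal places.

0 0 source 5.0000
1 2 load 3.3333
2 4 source 5.0000
3 6 load 4.4444

Γ_L=-0.333333, Γ_S=-1.000000; launch V₁=5·100/100=5.000000
k=0 src: V=5.0000
k=1 load: inc=5.000000, refl=5.000000·-0.333333=-1.6667; V=0.000000+5.000000+-1.666667=3.3333
k=2 src: inc=-1.666667, refl=-1.666667·-1.000000=1.6667; V=5.000000+-1.666667+1.666667=5.0000
k=3 load: inc=1.666667, refl=1.666667·-0.333333=-0.5556; V=3.333333+1.666667+-0.555556=4.4444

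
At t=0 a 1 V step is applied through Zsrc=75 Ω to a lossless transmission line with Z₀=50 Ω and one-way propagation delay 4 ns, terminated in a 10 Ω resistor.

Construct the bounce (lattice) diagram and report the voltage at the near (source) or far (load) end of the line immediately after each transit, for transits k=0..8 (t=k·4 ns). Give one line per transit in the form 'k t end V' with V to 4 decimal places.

Γ_L=-0.666667, Γ_S=0.200000; launch V₁=1·50/125=0.400000
k=0 src: V=0.4000
k=1 load: inc=0.400000, refl=0.400000·-0.666667=-0.2667; V=0.000000+0.400000+-0.266667=0.1333
k=2 src: inc=-0.266667, refl=-0.266667·0.200000=-0.0533; V=0.400000+-0.266667+-0.053333=0.0800
k=3 load: inc=-0.053333, refl=-0.053333·-0.666667=0.0356; V=0.133333+-0.053333+0.035556=0.1156
k=4 src: inc=0.035556, refl=0.035556·0.200000=0.0071; V=0.080000+0.035556+0.007111=0.1227
k=5 load: inc=0.007111, refl=0.007111·-0.666667=-0.0047; V=0.115556+0.007111+-0.004741=0.1179
k=6 src: inc=-0.004741, refl=-0.004741·0.200000=-0.0009; V=0.122667+-0.004741+-0.000948=0.1170
k=7 load: inc=-0.000948, refl=-0.000948·-0.666667=0.0006; V=0.117926+-0.000948+0.000632=0.1176
k=8 src: inc=0.000632, refl=0.000632·0.200000=0.0001; V=0.116978+0.000632+0.000126=0.1177

0 0 source 0.4000
1 4 load 0.1333
2 8 source 0.0800
3 12 load 0.1156
4 16 source 0.1227
5 20 load 0.1179
6 24 source 0.1170
7 28 load 0.1176
8 32 source 0.1177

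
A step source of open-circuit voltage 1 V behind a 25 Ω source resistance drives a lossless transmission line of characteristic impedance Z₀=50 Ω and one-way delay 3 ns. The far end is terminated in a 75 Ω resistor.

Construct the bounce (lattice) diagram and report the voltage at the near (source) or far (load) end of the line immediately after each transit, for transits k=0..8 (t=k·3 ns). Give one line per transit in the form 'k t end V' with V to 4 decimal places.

0 0 source 0.6667
1 3 load 0.8000
2 6 source 0.7556
3 9 load 0.7467
4 12 source 0.7496
5 15 load 0.7502
6 18 source 0.7500
7 21 load 0.7500
8 24 source 0.7500

Γ_L=0.200000, Γ_S=-0.333333; launch V₁=1·50/75=0.666667
k=0 src: V=0.6667
k=1 load: inc=0.666667, refl=0.666667·0.200000=0.1333; V=0.000000+0.666667+0.133333=0.8000
k=2 src: inc=0.133333, refl=0.133333·-0.333333=-0.0444; V=0.666667+0.133333+-0.044444=0.7556
k=3 load: inc=-0.044444, refl=-0.044444·0.200000=-0.0089; V=0.800000+-0.044444+-0.008889=0.7467
k=4 src: inc=-0.008889, refl=-0.008889·-0.333333=0.0030; V=0.755556+-0.008889+0.002963=0.7496
k=5 load: inc=0.002963, refl=0.002963·0.200000=0.0006; V=0.746667+0.002963+0.000593=0.7502
k=6 src: inc=0.000593, refl=0.000593·-0.333333=-0.0002; V=0.749630+0.000593+-0.000198=0.7500
k=7 load: inc=-0.000198, refl=-0.000198·0.200000=-0.0000; V=0.750222+-0.000198+-0.000040=0.7500
k=8 src: inc=-0.000040, refl=-0.000040·-0.333333=0.0000; V=0.750025+-0.000040+0.000013=0.7500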